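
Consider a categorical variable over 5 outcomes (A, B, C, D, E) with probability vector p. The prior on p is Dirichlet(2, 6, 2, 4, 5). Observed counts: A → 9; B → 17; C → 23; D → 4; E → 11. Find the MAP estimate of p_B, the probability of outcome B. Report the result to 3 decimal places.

MAP estimate of p_B = 0.282

The posterior is Dirichlet(αᵢ + nᵢ) = Dirichlet(11, 23, 25, 8, 16).
For a Dirichlet(a₁,…,a_K) with all aᵢ > 1, the mode has j-th component (aⱼ − 1)/(Σaᵢ − K).
Here Σaᵢ = 83 and K = 5, so p_B = (23 − 1)/(83 − 5) = 22/78 ≈ 0.282.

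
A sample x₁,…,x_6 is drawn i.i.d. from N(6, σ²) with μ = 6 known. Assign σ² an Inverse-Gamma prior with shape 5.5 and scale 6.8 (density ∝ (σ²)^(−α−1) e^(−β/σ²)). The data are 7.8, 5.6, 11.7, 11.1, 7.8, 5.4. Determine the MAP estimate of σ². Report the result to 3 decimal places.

σ̂²_MAP = 4.163

Sum of squared deviations about the known mean: SS = (7.8−6)² + (5.6−6)² + (11.7−6)² + (11.1−6)² + (7.8−6)² + (5.4−6)² = 65.5.
The Normal likelihood contributes (σ²)^(−n/2) exp(−SS/(2σ²)), so the posterior is Inverse-Gamma(α + n/2, β + SS/2) = Inverse-Gamma(8.5, 39.55).
The mode of Inverse-Gamma(a, b) is b/(a+1) = 39.55/9.5 ≈ 4.163.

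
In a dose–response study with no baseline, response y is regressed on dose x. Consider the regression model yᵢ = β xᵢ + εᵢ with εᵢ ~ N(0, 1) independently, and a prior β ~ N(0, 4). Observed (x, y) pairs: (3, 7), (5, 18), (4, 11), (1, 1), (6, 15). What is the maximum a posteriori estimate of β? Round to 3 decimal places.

β̂_MAP = 2.819

log p(β | y) = −Σ(yᵢ − βxᵢ)²/(2·1) − β²/(2·4) + const.
Setting the derivative to zero: Σxᵢ(yᵢ − βxᵢ)/1 − β/4 = 0, so β = Σxᵢyᵢ / (Σxᵢ² + σ²/τ²).
Σxᵢyᵢ = 3·7 + 5·18 + 4·11 + 1·1 + 6·15 = 246; Σxᵢ² = 87; σ²/τ² = 0.25.
β̂_MAP = 246 / (87 + 0.25) = 246/87.25 ≈ 2.819.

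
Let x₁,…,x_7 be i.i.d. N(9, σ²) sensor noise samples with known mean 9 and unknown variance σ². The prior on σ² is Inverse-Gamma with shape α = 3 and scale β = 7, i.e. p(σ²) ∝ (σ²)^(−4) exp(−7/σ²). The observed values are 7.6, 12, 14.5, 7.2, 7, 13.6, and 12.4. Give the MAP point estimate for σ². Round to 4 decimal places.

σ̂²_MAP = 6.3447

Sum of squared deviations about the known mean: SS = (7.6−9)² + (12−9)² + (14.5−9)² + (7.2−9)² + (7−9)² + (13.6−9)² + (12.4−9)² = 81.17.
The Normal likelihood contributes (σ²)^(−n/2) exp(−SS/(2σ²)), so the posterior is Inverse-Gamma(α + n/2, β + SS/2) = Inverse-Gamma(6.5, 47.585).
The mode of Inverse-Gamma(a, b) is b/(a+1) = 47.585/7.5 ≈ 6.3447.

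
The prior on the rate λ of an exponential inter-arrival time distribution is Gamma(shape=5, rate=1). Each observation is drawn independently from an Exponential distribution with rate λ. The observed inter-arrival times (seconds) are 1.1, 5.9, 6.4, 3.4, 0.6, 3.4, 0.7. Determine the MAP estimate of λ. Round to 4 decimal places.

The Exponential(rate=λ) likelihood is ∝ λ^n e^(−λΣtᵢ). Here n = 7 and Σtᵢ = 1.1 + 5.9 + 6.4 + 3.4 + 0.6 + 3.4 + 0.7 = 21.5.
Posterior ∝ λ^4e^(−1λ) · λ^7e^(−21.5λ) = λ^11e^(−22.5λ), i.e. Gamma(12, 22.5).
Mode = (a−1)/b = 11/22.5 ≈ 0.4889.

λ̂_MAP = 0.4889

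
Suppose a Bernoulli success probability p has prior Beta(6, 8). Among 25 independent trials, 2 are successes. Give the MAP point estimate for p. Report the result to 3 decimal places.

p̂_MAP = 0.189

Prior: Beta(6, 8).
Data: 2 successes in 25 trials. The binomial likelihood contributes p^2(1−p)^23, so the posterior is Beta(6+2, 8+23) = Beta(8, 31).
For Beta(a, b) with a, b > 1 the mode is (a−1)/(a+b−2) = 7/37 ≈ 0.189.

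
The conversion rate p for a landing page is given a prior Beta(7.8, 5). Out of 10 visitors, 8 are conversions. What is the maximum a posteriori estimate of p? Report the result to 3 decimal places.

Prior: Beta(7.8, 5).
Data: 8 successes in 10 trials. The binomial likelihood contributes p^8(1−p)^2, so the posterior is Beta(7.8+8, 5+2) = Beta(15.8, 7).
For Beta(a, b) with a, b > 1 the mode is (a−1)/(a+b−2) = 14.8/20.8 ≈ 0.712.

p̂_MAP = 0.712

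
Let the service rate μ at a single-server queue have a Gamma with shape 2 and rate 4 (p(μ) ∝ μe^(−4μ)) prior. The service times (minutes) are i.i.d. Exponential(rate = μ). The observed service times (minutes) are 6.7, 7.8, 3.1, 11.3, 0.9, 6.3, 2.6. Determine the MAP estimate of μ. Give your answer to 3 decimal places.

The Exponential(rate=μ) likelihood is ∝ μ^n e^(−μΣtᵢ). Here n = 7 and Σtᵢ = 6.7 + 7.8 + 3.1 + 11.3 + 0.9 + 6.3 + 2.6 = 38.7.
Posterior ∝ μe^(−4μ) · μ^7e^(−38.7μ) = μ^8e^(−42.7μ), i.e. Gamma(9, 42.7).
Mode = (a−1)/b = 8/42.7 ≈ 0.187.

μ̂_MAP = 0.187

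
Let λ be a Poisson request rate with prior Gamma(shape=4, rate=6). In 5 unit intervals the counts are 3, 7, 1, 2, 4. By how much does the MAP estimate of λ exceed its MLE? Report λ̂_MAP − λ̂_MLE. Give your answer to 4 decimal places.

MAP − MLE = -1.5818

Σxᵢ = 17. Posterior is Gamma(21, 11); MAP = (21−1)/11 = 20/11 ≈ 1.81818.
MLE = x̄ = 17/5 ≈ 3.40000.
Difference = 20/11 − 17/5 = -87/55 ≈ -1.5818.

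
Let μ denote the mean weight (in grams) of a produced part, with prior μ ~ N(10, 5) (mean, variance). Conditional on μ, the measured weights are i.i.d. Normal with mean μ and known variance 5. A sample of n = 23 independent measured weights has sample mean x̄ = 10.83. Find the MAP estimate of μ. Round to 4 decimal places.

n = 23, x̄ = 10.83.
For a Normal prior and Normal likelihood with known variance, the posterior is Normal; its mode equals its mean, the precision-weighted average.
Prior precision 1/σ₀² = 1/5 = 0.2; data precision n/σ² = 23/5 = 4.6.
μ̂ = (0.2·10 + 4.6·10.83) / (0.2 + 4.6) = 51.818/4.8 = 25909/2400 ≈ 10.7954.

μ̂_MAP = 10.7954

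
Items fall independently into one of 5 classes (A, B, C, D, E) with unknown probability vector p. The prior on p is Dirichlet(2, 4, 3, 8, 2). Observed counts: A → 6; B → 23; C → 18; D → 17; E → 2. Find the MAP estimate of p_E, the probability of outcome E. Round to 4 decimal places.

The posterior is Dirichlet(αᵢ + nᵢ) = Dirichlet(8, 27, 21, 25, 4).
For a Dirichlet(a₁,…,a_K) with all aᵢ > 1, the mode has j-th component (aⱼ − 1)/(Σaᵢ − K).
Here Σaᵢ = 85 and K = 5, so p_E = (4 − 1)/(85 − 5) = 3/80 ≈ 0.0375.

MAP estimate of p_E = 0.0375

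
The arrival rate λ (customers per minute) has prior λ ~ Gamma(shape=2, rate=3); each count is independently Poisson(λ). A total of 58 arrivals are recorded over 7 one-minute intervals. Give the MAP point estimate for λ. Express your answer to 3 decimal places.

λ̂_MAP = 5.900

Σxᵢ = 58, n = 7.
Posterior ∝ λe^(−3λ) · λ^58e^(−7λ) = λ^59e^(−10λ), i.e. Gamma(shape=60, rate=10).
The mode of a Gamma(a, b) with a ≥ 1 (shape–rate) is (a−1)/b = 59/10 ≈ 5.900.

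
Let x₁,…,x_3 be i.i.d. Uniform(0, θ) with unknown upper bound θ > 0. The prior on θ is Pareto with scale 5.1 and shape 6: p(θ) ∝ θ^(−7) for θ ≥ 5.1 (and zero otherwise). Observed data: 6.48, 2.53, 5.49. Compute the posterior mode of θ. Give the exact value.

θ̂_MAP = 6.48

The Uniform(0, θ) likelihood is θ^(−n) for θ ≥ max(xᵢ), zero otherwise. Here max(xᵢ) = 6.48.
Posterior ∝ θ^(−7) · θ^(−3) = θ^(−10) on θ ≥ max(5.1, 6.48) = 6.48.
This density is strictly decreasing in θ, so the posterior mode lies at the lower boundary of the support.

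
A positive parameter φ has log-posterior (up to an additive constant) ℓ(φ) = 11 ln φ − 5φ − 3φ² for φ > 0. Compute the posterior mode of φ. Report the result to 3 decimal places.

ℓ'(φ) = 11/φ − 5 − 6φ. Setting this to zero and multiplying by φ: 6φ² + 5φ − 11 = 0.
φ = (−5 + √(5² + 4·6·11)) / (2·6) = (−5 + √289) / 12 = (−5 + 17)/12 = 1.
ℓ''(φ) = −11/φ² − 6 < 0, confirming a maximum.

φ̂_MAP = 1.000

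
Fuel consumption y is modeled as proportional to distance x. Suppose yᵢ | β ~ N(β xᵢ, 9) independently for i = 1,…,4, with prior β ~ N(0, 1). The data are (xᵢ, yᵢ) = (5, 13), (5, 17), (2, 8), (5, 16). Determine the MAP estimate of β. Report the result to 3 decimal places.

β̂_MAP = 2.795

log p(β | y) = −Σ(yᵢ − βxᵢ)²/(2·9) − β²/(2·1) + const.
Setting the derivative to zero: Σxᵢ(yᵢ − βxᵢ)/9 − β/1 = 0, so β = Σxᵢyᵢ / (Σxᵢ² + σ²/τ²).
Σxᵢyᵢ = 5·13 + 5·17 + 2·8 + 5·16 = 246; Σxᵢ² = 79; σ²/τ² = 9.
β̂_MAP = 246 / (79 + 9) = 246/88 ≈ 2.795.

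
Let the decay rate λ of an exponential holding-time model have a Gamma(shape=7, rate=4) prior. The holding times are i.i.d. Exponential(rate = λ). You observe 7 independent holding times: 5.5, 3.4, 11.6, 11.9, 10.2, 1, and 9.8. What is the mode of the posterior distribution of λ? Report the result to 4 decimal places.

The Exponential(rate=λ) likelihood is ∝ λ^n e^(−λΣtᵢ). Here n = 7 and Σtᵢ = 5.5 + 3.4 + 11.6 + 11.9 + 10.2 + 1 + 9.8 = 53.4.
Posterior ∝ λ^6e^(−4λ) · λ^7e^(−53.4λ) = λ^13e^(−57.4λ), i.e. Gamma(14, 57.4).
Mode = (a−1)/b = 13/57.4 ≈ 0.2265.

λ̂_MAP = 0.2265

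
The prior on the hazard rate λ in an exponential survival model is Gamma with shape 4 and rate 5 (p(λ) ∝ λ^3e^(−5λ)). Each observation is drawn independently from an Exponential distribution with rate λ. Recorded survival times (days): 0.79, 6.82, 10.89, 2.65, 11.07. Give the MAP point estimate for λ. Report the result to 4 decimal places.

The Exponential(rate=λ) likelihood is ∝ λ^n e^(−λΣtᵢ). Here n = 5 and Σtᵢ = 0.79 + 6.82 + 10.89 + 2.65 + 11.07 = 32.22.
Posterior ∝ λ^3e^(−5λ) · λ^5e^(−32.22λ) = λ^8e^(−37.22λ), i.e. Gamma(9, 37.22).
Mode = (a−1)/b = 8/37.22 ≈ 0.2149.

λ̂_MAP = 0.2149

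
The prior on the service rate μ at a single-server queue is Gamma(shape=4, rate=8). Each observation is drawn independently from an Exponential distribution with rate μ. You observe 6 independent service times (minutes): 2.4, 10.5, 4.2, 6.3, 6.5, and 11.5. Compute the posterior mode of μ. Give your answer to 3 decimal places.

μ̂_MAP = 0.182

The Exponential(rate=μ) likelihood is ∝ μ^n e^(−μΣtᵢ). Here n = 6 and Σtᵢ = 2.4 + 10.5 + 4.2 + 6.3 + 6.5 + 11.5 = 41.4.
Posterior ∝ μ^3e^(−8μ) · μ^6e^(−41.4μ) = μ^9e^(−49.4μ), i.e. Gamma(10, 49.4).
Mode = (a−1)/b = 9/49.4 ≈ 0.182.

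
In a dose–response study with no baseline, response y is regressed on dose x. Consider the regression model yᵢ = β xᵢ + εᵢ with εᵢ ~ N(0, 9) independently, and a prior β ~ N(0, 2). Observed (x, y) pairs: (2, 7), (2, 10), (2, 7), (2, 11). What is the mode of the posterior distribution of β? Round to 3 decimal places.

log p(β | y) = −Σ(yᵢ − βxᵢ)²/(2·9) − β²/(2·2) + const.
Setting the derivative to zero: Σxᵢ(yᵢ − βxᵢ)/9 − β/2 = 0, so β = Σxᵢyᵢ / (Σxᵢ² + σ²/τ²).
Σxᵢyᵢ = 2·7 + 2·10 + 2·7 + 2·11 = 70; Σxᵢ² = 16; σ²/τ² = 4.5.
β̂_MAP = 70 / (16 + 4.5) = 70/20.5 ≈ 3.415.

β̂_MAP = 3.415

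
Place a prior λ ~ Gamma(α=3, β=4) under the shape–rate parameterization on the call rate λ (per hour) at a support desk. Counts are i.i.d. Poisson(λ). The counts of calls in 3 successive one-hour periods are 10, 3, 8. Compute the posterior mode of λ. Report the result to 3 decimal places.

Σxᵢ = 10+3+8 = 21, with n = 3.
Posterior ∝ λ^2e^(−4λ) · λ^21e^(−3λ) = λ^23e^(−7λ), i.e. Gamma(shape=24, rate=7).
The mode of a Gamma(a, b) with a ≥ 1 (shape–rate) is (a−1)/b = 23/7 ≈ 3.286.

λ̂_MAP = 3.286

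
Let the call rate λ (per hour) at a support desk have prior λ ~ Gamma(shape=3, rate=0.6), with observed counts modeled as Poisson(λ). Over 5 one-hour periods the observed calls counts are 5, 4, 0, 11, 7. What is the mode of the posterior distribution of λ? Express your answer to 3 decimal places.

Σxᵢ = 5+4+0+11+7 = 27, with n = 5.
Posterior ∝ λ^2e^(−0.6λ) · λ^27e^(−5λ) = λ^29e^(−5.6λ), i.e. Gamma(shape=30, rate=5.6).
The mode of a Gamma(a, b) with a ≥ 1 (shape–rate) is (a−1)/b = 29/5.6 ≈ 5.179.

λ̂_MAP = 5.179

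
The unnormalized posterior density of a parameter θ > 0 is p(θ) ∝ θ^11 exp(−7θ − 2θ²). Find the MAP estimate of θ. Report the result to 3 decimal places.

ℓ'(θ) = 11/θ − 7 − 4θ. Setting this to zero and multiplying by θ: 4θ² + 7θ − 11 = 0.
θ = (−7 + √(7² + 4·4·11)) / (2·4) = (−7 + √225) / 8 = (−7 + 15)/8 = 1.
ℓ''(θ) = −11/θ² − 4 < 0, confirming a maximum.

θ̂_MAP = 1.000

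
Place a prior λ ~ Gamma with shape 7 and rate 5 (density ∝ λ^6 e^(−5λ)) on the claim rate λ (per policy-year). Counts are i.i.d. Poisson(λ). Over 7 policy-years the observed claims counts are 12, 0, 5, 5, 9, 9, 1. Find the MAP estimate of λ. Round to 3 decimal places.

Σxᵢ = 12+0+5+5+9+9+1 = 41, with n = 7.
Posterior ∝ λ^6e^(−5λ) · λ^41e^(−7λ) = λ^47e^(−12λ), i.e. Gamma(shape=48, rate=12).
The mode of a Gamma(a, b) with a ≥ 1 (shape–rate) is (a−1)/b = 47/12 ≈ 3.917.

λ̂_MAP = 3.917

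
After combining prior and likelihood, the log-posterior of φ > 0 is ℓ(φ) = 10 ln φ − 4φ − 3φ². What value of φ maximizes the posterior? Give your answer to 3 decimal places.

ℓ'(φ) = 10/φ − 4 − 6φ. Setting this to zero and multiplying by φ: 6φ² + 4φ − 10 = 0.
φ = (−4 + √(4² + 4·6·10)) / (2·6) = (−4 + √256) / 12 = (−4 + 16)/12 = 1.
ℓ''(φ) = −10/φ² − 6 < 0, confirming a maximum.

φ̂_MAP = 1.000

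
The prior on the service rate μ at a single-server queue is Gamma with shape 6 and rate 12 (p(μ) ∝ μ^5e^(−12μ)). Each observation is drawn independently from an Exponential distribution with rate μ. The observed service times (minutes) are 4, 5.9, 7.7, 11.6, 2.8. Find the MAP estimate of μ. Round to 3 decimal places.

μ̂_MAP = 0.227

The Exponential(rate=μ) likelihood is ∝ μ^n e^(−μΣtᵢ). Here n = 5 and Σtᵢ = 4 + 5.9 + 7.7 + 11.6 + 2.8 = 32.
Posterior ∝ μ^5e^(−12μ) · μ^5e^(−32μ) = μ^10e^(−44μ), i.e. Gamma(11, 44).
Mode = (a−1)/b = 10/44 ≈ 0.227.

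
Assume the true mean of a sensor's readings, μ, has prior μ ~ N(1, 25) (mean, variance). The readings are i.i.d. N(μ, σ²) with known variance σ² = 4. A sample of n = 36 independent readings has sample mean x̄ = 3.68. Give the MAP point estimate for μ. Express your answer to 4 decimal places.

n = 36, x̄ = 3.68.
For a Normal prior and Normal likelihood with known variance, the posterior is Normal; its mode equals its mean, the precision-weighted average.
Prior precision 1/σ₀² = 1/25 = 0.04; data precision n/σ² = 36/4 = 9.
μ̂ = (0.04·1 + 9·3.68) / (0.04 + 9) = 33.16/9.04 = 829/226 ≈ 3.6681.

μ̂_MAP = 3.6681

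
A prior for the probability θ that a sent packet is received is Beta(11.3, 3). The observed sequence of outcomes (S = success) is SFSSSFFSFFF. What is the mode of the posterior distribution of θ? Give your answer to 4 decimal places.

θ̂_MAP = 0.6567

Prior: Beta(11.3, 3).
Data: 5 successes in 11 trials (from the sequence). The binomial likelihood contributes θ^5(1−θ)^6, so the posterior is Beta(11.3+5, 3+6) = Beta(16.3, 9).
For Beta(a, b) with a, b > 1 the mode is (a−1)/(a+b−2) = 15.3/23.3 ≈ 0.6567.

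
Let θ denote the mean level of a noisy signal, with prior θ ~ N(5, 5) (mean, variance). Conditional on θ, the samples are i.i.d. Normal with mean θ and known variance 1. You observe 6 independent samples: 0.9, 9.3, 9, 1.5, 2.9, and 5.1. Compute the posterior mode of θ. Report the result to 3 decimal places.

θ̂_MAP = 4.790

n = 6; x̄ = (0.9 + 9.3 + 9 + 1.5 + 2.9 + 5.1)/6 = 28.7/6 = 287/60 ≈ 4.7833.
For a Normal prior and Normal likelihood with known variance, the posterior is Normal; its mode equals its mean, the precision-weighted average.
Prior precision 1/σ₀² = 1/5 = 0.2; data precision n/σ² = 6/1 = 6.
θ̂ = (0.2·5 + 6·(287/60)) / (0.2 + 6) = 29.7/6.2 = 297/62 ≈ 4.790.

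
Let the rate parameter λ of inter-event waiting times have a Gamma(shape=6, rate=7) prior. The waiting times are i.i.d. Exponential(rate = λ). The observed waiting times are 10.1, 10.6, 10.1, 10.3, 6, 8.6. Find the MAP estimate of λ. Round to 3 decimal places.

λ̂_MAP = 0.175

The Exponential(rate=λ) likelihood is ∝ λ^n e^(−λΣtᵢ). Here n = 6 and Σtᵢ = 10.1 + 10.6 + 10.1 + 10.3 + 6 + 8.6 = 55.7.
Posterior ∝ λ^5e^(−7λ) · λ^6e^(−55.7λ) = λ^11e^(−62.7λ), i.e. Gamma(12, 62.7).
Mode = (a−1)/b = 11/62.7 ≈ 0.175.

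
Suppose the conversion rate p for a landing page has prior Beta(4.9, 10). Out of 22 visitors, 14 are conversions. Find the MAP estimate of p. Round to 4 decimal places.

Prior: Beta(4.9, 10).
Data: 14 successes in 22 trials. The binomial likelihood contributes p^14(1−p)^8, so the posterior is Beta(4.9+14, 10+8) = Beta(18.9, 18).
For Beta(a, b) with a, b > 1 the mode is (a−1)/(a+b−2) = 17.9/34.9 ≈ 0.5129.

p̂_MAP = 0.5129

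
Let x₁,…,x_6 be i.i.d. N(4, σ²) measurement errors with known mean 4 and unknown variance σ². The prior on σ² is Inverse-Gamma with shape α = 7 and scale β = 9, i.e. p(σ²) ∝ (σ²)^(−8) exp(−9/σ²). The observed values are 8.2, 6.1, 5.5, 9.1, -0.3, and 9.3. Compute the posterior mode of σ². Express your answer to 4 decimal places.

σ̂²_MAP = 5.2223

Sum of squared deviations about the known mean: SS = (8.2−4)² + (6.1−4)² + (5.5−4)² + (9.1−4)² + (-0.3−4)² + (9.3−4)² = 96.89.
The Normal likelihood contributes (σ²)^(−n/2) exp(−SS/(2σ²)), so the posterior is Inverse-Gamma(α + n/2, β + SS/2) = Inverse-Gamma(10, 57.445).
The mode of Inverse-Gamma(a, b) is b/(a+1) = 57.445/11 ≈ 5.2223.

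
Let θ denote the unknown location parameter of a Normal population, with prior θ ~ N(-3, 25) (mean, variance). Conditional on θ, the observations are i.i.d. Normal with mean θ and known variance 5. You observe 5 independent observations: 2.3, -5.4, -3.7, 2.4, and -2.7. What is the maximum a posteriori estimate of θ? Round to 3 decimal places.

θ̂_MAP = -1.481

n = 5; x̄ = (2.3 + (-5.4) + (-3.7) + 2.4 + (-2.7))/5 = -7.1/5 = -1.42.
For a Normal prior and Normal likelihood with known variance, the posterior is Normal; its mode equals its mean, the precision-weighted average.
Prior precision 1/σ₀² = 1/25 = 0.04; data precision n/σ² = 5/5 = 1.
θ̂ = (0.04·(-3) + 1·(-1.42)) / (0.04 + 1) = (-1.54)/1.04 = -77/52 ≈ -1.481.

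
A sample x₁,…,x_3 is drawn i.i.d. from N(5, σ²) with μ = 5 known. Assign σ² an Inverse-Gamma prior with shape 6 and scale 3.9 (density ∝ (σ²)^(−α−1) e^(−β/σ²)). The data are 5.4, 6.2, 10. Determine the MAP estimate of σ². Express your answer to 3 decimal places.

σ̂²_MAP = 2.024

Sum of squared deviations about the known mean: SS = (5.4−5)² + (6.2−5)² + (10−5)² = 26.6.
The Normal likelihood contributes (σ²)^(−n/2) exp(−SS/(2σ²)), so the posterior is Inverse-Gamma(α + n/2, β + SS/2) = Inverse-Gamma(7.5, 17.2).
The mode of Inverse-Gamma(a, b) is b/(a+1) = 17.2/8.5 ≈ 2.024.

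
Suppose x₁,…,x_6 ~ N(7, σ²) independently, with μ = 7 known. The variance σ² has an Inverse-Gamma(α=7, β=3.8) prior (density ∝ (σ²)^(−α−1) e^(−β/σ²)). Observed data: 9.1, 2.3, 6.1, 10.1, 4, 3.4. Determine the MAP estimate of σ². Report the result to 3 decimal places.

σ̂²_MAP = 3.022

Sum of squared deviations about the known mean: SS = (9.1−7)² + (2.3−7)² + (6.1−7)² + (10.1−7)² + (4−7)² + (3.4−7)² = 58.88.
The Normal likelihood contributes (σ²)^(−n/2) exp(−SS/(2σ²)), so the posterior is Inverse-Gamma(α + n/2, β + SS/2) = Inverse-Gamma(10, 33.24).
The mode of Inverse-Gamma(a, b) is b/(a+1) = 33.24/11 ≈ 3.022.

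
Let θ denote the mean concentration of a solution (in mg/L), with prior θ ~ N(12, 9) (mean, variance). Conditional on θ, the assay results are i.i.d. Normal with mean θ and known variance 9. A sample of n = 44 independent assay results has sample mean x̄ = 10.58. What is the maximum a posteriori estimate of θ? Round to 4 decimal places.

θ̂_MAP = 10.6116

n = 44, x̄ = 10.58.
For a Normal prior and Normal likelihood with known variance, the posterior is Normal; its mode equals its mean, the precision-weighted average.
Prior precision 1/σ₀² = 1/9; data precision n/σ² = 44/9.
θ̂ = ((1/9)·12 + (44/9)·10.58) / (1/9 + 44/9) = (11938/225)/5 = 11938/1125 ≈ 10.6116.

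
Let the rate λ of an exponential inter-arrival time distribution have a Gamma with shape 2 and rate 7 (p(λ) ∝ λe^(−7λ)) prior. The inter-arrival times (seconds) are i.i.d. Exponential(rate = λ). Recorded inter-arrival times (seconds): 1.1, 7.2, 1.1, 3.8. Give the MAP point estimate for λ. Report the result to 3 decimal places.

λ̂_MAP = 0.248

The Exponential(rate=λ) likelihood is ∝ λ^n e^(−λΣtᵢ). Here n = 4 and Σtᵢ = 1.1 + 7.2 + 1.1 + 3.8 = 13.2.
Posterior ∝ λe^(−7λ) · λ^4e^(−13.2λ) = λ^5e^(−20.2λ), i.e. Gamma(6, 20.2).
Mode = (a−1)/b = 5/20.2 ≈ 0.248.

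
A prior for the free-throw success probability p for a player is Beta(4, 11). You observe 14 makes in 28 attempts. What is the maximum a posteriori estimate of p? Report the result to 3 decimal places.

Prior: Beta(4, 11).
Data: 14 successes in 28 trials. The binomial likelihood contributes p^14(1−p)^14, so the posterior is Beta(4+14, 11+14) = Beta(18, 25).
For Beta(a, b) with a, b > 1 the mode is (a−1)/(a+b−2) = 17/41 ≈ 0.415.

p̂_MAP = 0.415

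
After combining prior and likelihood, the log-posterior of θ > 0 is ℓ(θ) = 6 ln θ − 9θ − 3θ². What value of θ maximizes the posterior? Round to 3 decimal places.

ℓ'(θ) = 6/θ − 9 − 6θ. Setting this to zero and multiplying by θ: 6θ² + 9θ − 6 = 0.
θ = (−9 + √(9² + 4·6·6)) / (2·6) = (−9 + √225) / 12 = (−9 + 15)/12 = 1/2.
ℓ''(θ) = −6/θ² − 6 < 0, confirming a maximum.

θ̂_MAP = 0.500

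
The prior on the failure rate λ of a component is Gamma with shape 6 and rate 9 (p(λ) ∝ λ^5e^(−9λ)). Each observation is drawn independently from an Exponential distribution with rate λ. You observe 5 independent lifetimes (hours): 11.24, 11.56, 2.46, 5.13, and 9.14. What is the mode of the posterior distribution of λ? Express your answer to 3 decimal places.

λ̂_MAP = 0.206

The Exponential(rate=λ) likelihood is ∝ λ^n e^(−λΣtᵢ). Here n = 5 and Σtᵢ = 11.24 + 11.56 + 2.46 + 5.13 + 9.14 = 39.53.
Posterior ∝ λ^5e^(−9λ) · λ^5e^(−39.53λ) = λ^10e^(−48.53λ), i.e. Gamma(11, 48.53).
Mode = (a−1)/b = 10/48.53 ≈ 0.206.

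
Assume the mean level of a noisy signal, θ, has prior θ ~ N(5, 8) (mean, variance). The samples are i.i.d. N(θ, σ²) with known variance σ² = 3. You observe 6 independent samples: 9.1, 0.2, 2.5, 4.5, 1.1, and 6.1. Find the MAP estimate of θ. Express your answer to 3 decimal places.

θ̂_MAP = 3.980

n = 6; x̄ = (9.1 + 0.2 + 2.5 + 4.5 + 1.1 + 6.1)/6 = 23.5/6 = 47/12 ≈ 3.9167.
For a Normal prior and Normal likelihood with known variance, the posterior is Normal; its mode equals its mean, the precision-weighted average.
Prior precision 1/σ₀² = 1/8 = 0.125; data precision n/σ² = 6/3 = 2.
θ̂ = (0.125·5 + 2·(47/12)) / (0.125 + 2) = (203/24)/2.125 = 203/51 ≈ 3.980.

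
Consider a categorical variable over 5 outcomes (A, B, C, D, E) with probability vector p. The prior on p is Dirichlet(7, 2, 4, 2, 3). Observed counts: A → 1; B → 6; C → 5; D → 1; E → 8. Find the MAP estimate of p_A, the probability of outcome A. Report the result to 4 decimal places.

The posterior is Dirichlet(αᵢ + nᵢ) = Dirichlet(8, 8, 9, 3, 11).
For a Dirichlet(a₁,…,a_K) with all aᵢ > 1, the mode has j-th component (aⱼ − 1)/(Σaᵢ − K).
Here Σaᵢ = 39 and K = 5, so p_A = (8 − 1)/(39 − 5) = 7/34 ≈ 0.2059.

MAP estimate of p_A = 0.2059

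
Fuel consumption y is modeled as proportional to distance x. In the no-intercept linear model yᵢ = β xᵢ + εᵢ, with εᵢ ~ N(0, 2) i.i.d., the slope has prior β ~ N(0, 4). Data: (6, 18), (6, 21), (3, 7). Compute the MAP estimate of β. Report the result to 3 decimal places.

β̂_MAP = 3.129

log p(β | y) = −Σ(yᵢ − βxᵢ)²/(2·2) − β²/(2·4) + const.
Setting the derivative to zero: Σxᵢ(yᵢ − βxᵢ)/2 − β/4 = 0, so β = Σxᵢyᵢ / (Σxᵢ² + σ²/τ²).
Σxᵢyᵢ = 6·18 + 6·21 + 3·7 = 255; Σxᵢ² = 81; σ²/τ² = 0.5.
β̂_MAP = 255 / (81 + 0.5) = 255/81.5 ≈ 3.129.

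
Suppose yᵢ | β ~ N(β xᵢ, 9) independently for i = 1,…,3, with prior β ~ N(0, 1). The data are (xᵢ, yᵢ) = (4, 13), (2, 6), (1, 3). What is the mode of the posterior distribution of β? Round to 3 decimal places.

log p(β | y) = −Σ(yᵢ − βxᵢ)²/(2·9) − β²/(2·1) + const.
Setting the derivative to zero: Σxᵢ(yᵢ − βxᵢ)/9 − β/1 = 0, so β = Σxᵢyᵢ / (Σxᵢ² + σ²/τ²).
Σxᵢyᵢ = 4·13 + 2·6 + 1·3 = 67; Σxᵢ² = 21; σ²/τ² = 9.
β̂_MAP = 67 / (21 + 9) = 67/30 ≈ 2.233.

β̂_MAP = 2.233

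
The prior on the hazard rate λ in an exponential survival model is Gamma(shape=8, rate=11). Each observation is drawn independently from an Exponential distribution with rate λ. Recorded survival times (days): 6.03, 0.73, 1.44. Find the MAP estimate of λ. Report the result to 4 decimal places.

λ̂_MAP = 0.5208

The Exponential(rate=λ) likelihood is ∝ λ^n e^(−λΣtᵢ). Here n = 3 and Σtᵢ = 6.03 + 0.73 + 1.44 = 8.20.
Posterior ∝ λ^7e^(−11λ) · λ^3e^(−8.20λ) = λ^10e^(−19.20λ), i.e. Gamma(11, 19.20).
Mode = (a−1)/b = 10/19.20 ≈ 0.5208.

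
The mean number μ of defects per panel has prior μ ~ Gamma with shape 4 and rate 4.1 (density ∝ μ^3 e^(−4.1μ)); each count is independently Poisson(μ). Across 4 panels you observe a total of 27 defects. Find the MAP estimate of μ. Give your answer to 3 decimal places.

Σxᵢ = 27, n = 4.
Posterior ∝ μ^3e^(−4.1μ) · μ^27e^(−4μ) = μ^30e^(−8.1μ), i.e. Gamma(shape=31, rate=8.1).
The mode of a Gamma(a, b) with a ≥ 1 (shape–rate) is (a−1)/b = 30/8.1 ≈ 3.704.

μ̂_MAP = 3.704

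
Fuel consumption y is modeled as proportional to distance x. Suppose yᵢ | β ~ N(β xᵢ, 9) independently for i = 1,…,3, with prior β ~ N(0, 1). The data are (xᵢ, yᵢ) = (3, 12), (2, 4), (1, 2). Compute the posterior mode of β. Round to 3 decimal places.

β̂_MAP = 2.000

log p(β | y) = −Σ(yᵢ − βxᵢ)²/(2·9) − β²/(2·1) + const.
Setting the derivative to zero: Σxᵢ(yᵢ − βxᵢ)/9 − β/1 = 0, so β = Σxᵢyᵢ / (Σxᵢ² + σ²/τ²).
Σxᵢyᵢ = 3·12 + 2·4 + 1·2 = 46; Σxᵢ² = 14; σ²/τ² = 9.
β̂_MAP = 46 / (14 + 9) = 46/23 ≈ 2.000.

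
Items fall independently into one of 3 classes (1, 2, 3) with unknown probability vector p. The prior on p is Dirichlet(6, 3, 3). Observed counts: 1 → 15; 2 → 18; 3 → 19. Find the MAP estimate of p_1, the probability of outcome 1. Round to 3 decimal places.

MAP estimate: 0.328

The posterior is Dirichlet(αᵢ + nᵢ) = Dirichlet(21, 21, 22).
For a Dirichlet(a₁,…,a_K) with all aᵢ > 1, the mode has j-th component (aⱼ − 1)/(Σaᵢ − K).
Here Σaᵢ = 64 and K = 3, so p_1 = (21 − 1)/(64 − 3) = 20/61 ≈ 0.328.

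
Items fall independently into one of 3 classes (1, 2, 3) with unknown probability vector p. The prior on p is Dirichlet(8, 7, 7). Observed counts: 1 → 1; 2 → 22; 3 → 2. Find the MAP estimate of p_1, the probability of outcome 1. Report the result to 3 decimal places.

The posterior is Dirichlet(αᵢ + nᵢ) = Dirichlet(9, 29, 9).
For a Dirichlet(a₁,…,a_K) with all aᵢ > 1, the mode has j-th component (aⱼ − 1)/(Σaᵢ − K).
Here Σaᵢ = 47 and K = 3, so p_1 = (9 − 1)/(47 − 3) = 8/44 ≈ 0.182.

MAP estimate: 0.182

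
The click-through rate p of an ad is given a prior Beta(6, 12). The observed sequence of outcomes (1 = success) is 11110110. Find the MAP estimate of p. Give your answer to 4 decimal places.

p̂_MAP = 0.4583

Prior: Beta(6, 12).
Data: 6 successes in 8 trials (from the sequence). The binomial likelihood contributes p^6(1−p)^2, so the posterior is Beta(6+6, 12+2) = Beta(12, 14).
For Beta(a, b) with a, b > 1 the mode is (a−1)/(a+b−2) = 11/24 ≈ 0.4583.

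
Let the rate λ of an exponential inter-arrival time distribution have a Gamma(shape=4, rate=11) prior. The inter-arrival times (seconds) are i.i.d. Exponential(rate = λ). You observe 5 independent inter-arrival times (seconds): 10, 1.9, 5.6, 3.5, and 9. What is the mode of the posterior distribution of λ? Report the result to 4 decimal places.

λ̂_MAP = 0.1951

The Exponential(rate=λ) likelihood is ∝ λ^n e^(−λΣtᵢ). Here n = 5 and Σtᵢ = 10 + 1.9 + 5.6 + 3.5 + 9 = 30.
Posterior ∝ λ^3e^(−11λ) · λ^5e^(−30λ) = λ^8e^(−41λ), i.e. Gamma(9, 41).
Mode = (a−1)/b = 8/41 ≈ 0.1951.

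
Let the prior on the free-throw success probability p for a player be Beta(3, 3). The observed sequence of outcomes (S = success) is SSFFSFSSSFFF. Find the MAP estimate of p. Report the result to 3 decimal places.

Prior: Beta(3, 3).
Data: 6 successes in 12 trials (from the sequence). The binomial likelihood contributes p^6(1−p)^6, so the posterior is Beta(3+6, 3+6) = Beta(9, 9).
For Beta(a, b) with a, b > 1 the mode is (a−1)/(a+b−2) = 8/16 ≈ 0.500.

p̂_MAP = 0.500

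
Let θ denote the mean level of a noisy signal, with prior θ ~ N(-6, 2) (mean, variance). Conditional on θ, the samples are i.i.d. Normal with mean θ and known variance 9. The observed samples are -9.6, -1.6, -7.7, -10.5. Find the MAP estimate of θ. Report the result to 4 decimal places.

θ̂_MAP = -6.6353

n = 4; x̄ = ((-9.6) + (-1.6) + (-7.7) + (-10.5))/4 = -29.4/4 = -7.35.
For a Normal prior and Normal likelihood with known variance, the posterior is Normal; its mode equals its mean, the precision-weighted average.
Prior precision 1/σ₀² = 1/2 = 0.5; data precision n/σ² = 4/9.
θ̂ = (0.5·(-6) + (4/9)·(-7.35)) / (0.5 + 4/9) = (-94/15)/(17/18) = -564/85 ≈ -6.6353.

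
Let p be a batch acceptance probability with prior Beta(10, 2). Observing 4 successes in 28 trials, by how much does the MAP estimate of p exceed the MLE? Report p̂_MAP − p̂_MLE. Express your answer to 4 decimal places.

MAP − MLE = 0.1992

Posterior is Beta(14, 26); MAP = (14−1)/(40−2) = 13/38 ≈ 0.34211.
MLE ignores the prior: p̂_MLE = k/n = 4/28 ≈ 0.14286.
Difference = 13/38 − 4/28 = 53/266 ≈ 0.1992.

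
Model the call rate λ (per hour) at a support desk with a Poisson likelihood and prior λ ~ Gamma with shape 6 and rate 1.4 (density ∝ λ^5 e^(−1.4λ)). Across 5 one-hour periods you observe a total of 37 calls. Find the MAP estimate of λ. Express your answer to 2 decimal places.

Σxᵢ = 37, n = 5.
Posterior ∝ λ^5e^(−1.4λ) · λ^37e^(−5λ) = λ^42e^(−6.4λ), i.e. Gamma(shape=43, rate=6.4).
The mode of a Gamma(a, b) with a ≥ 1 (shape–rate) is (a−1)/b = 42/6.4 ≈ 6.56.

λ̂_MAP = 6.56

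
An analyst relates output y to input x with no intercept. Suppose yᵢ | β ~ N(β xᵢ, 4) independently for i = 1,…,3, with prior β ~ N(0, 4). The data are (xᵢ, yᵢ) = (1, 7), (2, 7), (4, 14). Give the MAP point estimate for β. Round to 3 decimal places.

β̂_MAP = 3.500

log p(β | y) = −Σ(yᵢ − βxᵢ)²/(2·4) − β²/(2·4) + const.
Setting the derivative to zero: Σxᵢ(yᵢ − βxᵢ)/4 − β/4 = 0, so β = Σxᵢyᵢ / (Σxᵢ² + σ²/τ²).
Σxᵢyᵢ = 1·7 + 2·7 + 4·14 = 77; Σxᵢ² = 21; σ²/τ² = 1.
β̂_MAP = 77 / (21 + 1) = 77/22 ≈ 3.500.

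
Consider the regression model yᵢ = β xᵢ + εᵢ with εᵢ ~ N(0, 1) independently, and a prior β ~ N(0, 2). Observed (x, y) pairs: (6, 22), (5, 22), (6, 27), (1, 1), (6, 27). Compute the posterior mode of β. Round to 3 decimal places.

log p(β | y) = −Σ(yᵢ − βxᵢ)²/(2·1) − β²/(2·2) + const.
Setting the derivative to zero: Σxᵢ(yᵢ − βxᵢ)/1 − β/2 = 0, so β = Σxᵢyᵢ / (Σxᵢ² + σ²/τ²).
Σxᵢyᵢ = 6·22 + 5·22 + 6·27 + 1·1 + 6·27 = 567; Σxᵢ² = 134; σ²/τ² = 0.5.
β̂_MAP = 567 / (134 + 0.5) = 567/134.5 ≈ 4.216.

β̂_MAP = 4.216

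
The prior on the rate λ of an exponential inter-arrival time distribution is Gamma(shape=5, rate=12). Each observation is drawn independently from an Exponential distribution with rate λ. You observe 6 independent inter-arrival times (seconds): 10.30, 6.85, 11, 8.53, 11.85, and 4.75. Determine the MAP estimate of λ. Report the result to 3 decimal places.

λ̂_MAP = 0.153

The Exponential(rate=λ) likelihood is ∝ λ^n e^(−λΣtᵢ). Here n = 6 and Σtᵢ = 10.30 + 6.85 + 11 + 8.53 + 11.85 + 4.75 = 53.28.
Posterior ∝ λ^4e^(−12λ) · λ^6e^(−53.28λ) = λ^10e^(−65.28λ), i.e. Gamma(11, 65.28).
Mode = (a−1)/b = 10/65.28 ≈ 0.153.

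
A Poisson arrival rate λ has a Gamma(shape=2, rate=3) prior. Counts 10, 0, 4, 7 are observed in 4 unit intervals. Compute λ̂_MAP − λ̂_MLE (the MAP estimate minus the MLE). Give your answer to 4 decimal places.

MAP − MLE = -2.1071

Σxᵢ = 21. Posterior is Gamma(23, 7); MAP = (23−1)/7 = 22/7 ≈ 3.14286.
MLE = x̄ = 21/4 ≈ 5.25000.
Difference = 22/7 − 21/4 = -59/28 ≈ -2.1071.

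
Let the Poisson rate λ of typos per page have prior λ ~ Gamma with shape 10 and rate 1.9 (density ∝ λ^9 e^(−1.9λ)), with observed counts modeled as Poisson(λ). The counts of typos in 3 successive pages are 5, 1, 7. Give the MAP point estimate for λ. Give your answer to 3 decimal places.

Σxᵢ = 5+1+7 = 13, with n = 3.
Posterior ∝ λ^9e^(−1.9λ) · λ^13e^(−3λ) = λ^22e^(−4.9λ), i.e. Gamma(shape=23, rate=4.9).
The mode of a Gamma(a, b) with a ≥ 1 (shape–rate) is (a−1)/b = 22/4.9 ≈ 4.490.

λ̂_MAP = 4.490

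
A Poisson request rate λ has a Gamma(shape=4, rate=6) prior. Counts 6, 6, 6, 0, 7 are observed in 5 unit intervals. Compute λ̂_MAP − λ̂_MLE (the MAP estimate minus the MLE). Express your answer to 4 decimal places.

Σxᵢ = 25. Posterior is Gamma(29, 11); MAP = (29−1)/11 = 28/11 ≈ 2.54545.
MLE = x̄ = 25/5 ≈ 5.00000.
Difference = 28/11 − 25/5 = -27/11 ≈ -2.4545.

MAP − MLE = -2.4545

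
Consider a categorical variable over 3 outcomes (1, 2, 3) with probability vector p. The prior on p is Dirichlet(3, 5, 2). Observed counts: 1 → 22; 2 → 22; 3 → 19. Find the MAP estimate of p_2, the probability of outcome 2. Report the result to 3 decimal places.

MAP estimate: 0.371

The posterior is Dirichlet(αᵢ + nᵢ) = Dirichlet(25, 27, 21).
For a Dirichlet(a₁,…,a_K) with all aᵢ > 1, the mode has j-th component (aⱼ − 1)/(Σaᵢ − K).
Here Σaᵢ = 73 and K = 3, so p_2 = (27 − 1)/(73 − 3) = 26/70 ≈ 0.371.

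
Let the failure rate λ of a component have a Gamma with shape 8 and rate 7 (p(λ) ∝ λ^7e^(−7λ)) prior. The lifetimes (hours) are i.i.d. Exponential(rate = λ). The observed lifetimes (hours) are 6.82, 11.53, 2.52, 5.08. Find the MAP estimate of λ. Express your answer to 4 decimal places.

The Exponential(rate=λ) likelihood is ∝ λ^n e^(−λΣtᵢ). Here n = 4 and Σtᵢ = 6.82 + 11.53 + 2.52 + 5.08 = 25.95.
Posterior ∝ λ^7e^(−7λ) · λ^4e^(−25.95λ) = λ^11e^(−32.95λ), i.e. Gamma(12, 32.95).
Mode = (a−1)/b = 11/32.95 ≈ 0.3338.

λ̂_MAP = 0.3338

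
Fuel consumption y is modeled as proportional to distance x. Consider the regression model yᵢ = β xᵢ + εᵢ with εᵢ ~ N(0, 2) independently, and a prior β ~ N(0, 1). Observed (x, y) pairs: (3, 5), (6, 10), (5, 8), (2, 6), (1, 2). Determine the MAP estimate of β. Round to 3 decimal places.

log p(β | y) = −Σ(yᵢ − βxᵢ)²/(2·2) − β²/(2·1) + const.
Setting the derivative to zero: Σxᵢ(yᵢ − βxᵢ)/2 − β/1 = 0, so β = Σxᵢyᵢ / (Σxᵢ² + σ²/τ²).
Σxᵢyᵢ = 3·5 + 6·10 + 5·8 + 2·6 + 1·2 = 129; Σxᵢ² = 75; σ²/τ² = 2.
β̂_MAP = 129 / (75 + 2) = 129/77 ≈ 1.675.

β̂_MAP = 1.675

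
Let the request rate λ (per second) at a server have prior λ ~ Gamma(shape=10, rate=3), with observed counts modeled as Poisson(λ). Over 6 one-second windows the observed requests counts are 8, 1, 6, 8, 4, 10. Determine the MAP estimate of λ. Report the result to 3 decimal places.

Σxᵢ = 8+1+6+8+4+10 = 37, with n = 6.
Posterior ∝ λ^9e^(−3λ) · λ^37e^(−6λ) = λ^46e^(−9λ), i.e. Gamma(shape=47, rate=9).
The mode of a Gamma(a, b) with a ≥ 1 (shape–rate) is (a−1)/b = 46/9 ≈ 5.111.

λ̂_MAP = 5.111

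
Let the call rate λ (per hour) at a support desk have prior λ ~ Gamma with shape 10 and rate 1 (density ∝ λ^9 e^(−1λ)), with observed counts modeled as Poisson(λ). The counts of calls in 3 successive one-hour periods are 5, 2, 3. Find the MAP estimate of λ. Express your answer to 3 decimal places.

λ̂_MAP = 4.750

Σxᵢ = 5+2+3 = 10, with n = 3.
Posterior ∝ λ^9e^(−1λ) · λ^10e^(−3λ) = λ^19e^(−4λ), i.e. Gamma(shape=20, rate=4).
The mode of a Gamma(a, b) with a ≥ 1 (shape–rate) is (a−1)/b = 19/4 ≈ 4.750.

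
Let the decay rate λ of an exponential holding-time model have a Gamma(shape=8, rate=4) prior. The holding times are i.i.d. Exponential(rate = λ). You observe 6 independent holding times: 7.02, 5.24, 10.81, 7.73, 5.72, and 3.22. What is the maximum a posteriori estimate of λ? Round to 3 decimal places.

The Exponential(rate=λ) likelihood is ∝ λ^n e^(−λΣtᵢ). Here n = 6 and Σtᵢ = 7.02 + 5.24 + 10.81 + 7.73 + 5.72 + 3.22 = 39.74.
Posterior ∝ λ^7e^(−4λ) · λ^6e^(−39.74λ) = λ^13e^(−43.74λ), i.e. Gamma(14, 43.74).
Mode = (a−1)/b = 13/43.74 ≈ 0.297.

λ̂_MAP = 0.297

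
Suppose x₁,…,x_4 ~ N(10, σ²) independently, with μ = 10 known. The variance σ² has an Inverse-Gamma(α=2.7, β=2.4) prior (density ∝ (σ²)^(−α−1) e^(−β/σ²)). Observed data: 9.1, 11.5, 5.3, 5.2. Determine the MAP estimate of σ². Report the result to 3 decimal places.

σ̂²_MAP = 4.648

Sum of squared deviations about the known mean: SS = (9.1−10)² + (11.5−10)² + (5.3−10)² + (5.2−10)² = 48.19.
The Normal likelihood contributes (σ²)^(−n/2) exp(−SS/(2σ²)), so the posterior is Inverse-Gamma(α + n/2, β + SS/2) = Inverse-Gamma(4.7, 26.495).
The mode of Inverse-Gamma(a, b) is b/(a+1) = 26.495/5.7 ≈ 4.648.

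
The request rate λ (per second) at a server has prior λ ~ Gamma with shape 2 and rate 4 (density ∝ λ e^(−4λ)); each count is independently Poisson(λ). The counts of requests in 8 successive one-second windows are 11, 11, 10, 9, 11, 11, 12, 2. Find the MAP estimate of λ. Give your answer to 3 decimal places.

Σxᵢ = 11+11+10+9+11+11+12+2 = 77, with n = 8.
Posterior ∝ λe^(−4λ) · λ^77e^(−8λ) = λ^78e^(−12λ), i.e. Gamma(shape=79, rate=12).
The mode of a Gamma(a, b) with a ≥ 1 (shape–rate) is (a−1)/b = 78/12 ≈ 6.500.

λ̂_MAP = 6.500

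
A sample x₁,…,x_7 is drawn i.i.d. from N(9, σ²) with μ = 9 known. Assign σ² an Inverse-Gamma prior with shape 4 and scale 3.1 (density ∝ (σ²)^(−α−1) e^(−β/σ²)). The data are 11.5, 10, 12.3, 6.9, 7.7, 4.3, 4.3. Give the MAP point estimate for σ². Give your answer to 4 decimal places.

Sum of squared deviations about the known mean: SS = (11.5−9)² + (10−9)² + (12.3−9)² + (6.9−9)² + (7.7−9)² + (4.3−9)² + (4.3−9)² = 68.42.
The Normal likelihood contributes (σ²)^(−n/2) exp(−SS/(2σ²)), so the posterior is Inverse-Gamma(α + n/2, β + SS/2) = Inverse-Gamma(7.5, 37.31).
The mode of Inverse-Gamma(a, b) is b/(a+1) = 37.31/8.5 ≈ 4.3894.

σ̂²_MAP = 4.3894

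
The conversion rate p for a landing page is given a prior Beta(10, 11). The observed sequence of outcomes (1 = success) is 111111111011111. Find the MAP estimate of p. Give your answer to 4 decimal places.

p̂_MAP = 0.6765

Prior: Beta(10, 11).
Data: 14 successes in 15 trials (from the sequence). The binomial likelihood contributes p^14(1−p)^1, so the posterior is Beta(10+14, 11+1) = Beta(24, 12).
For Beta(a, b) with a, b > 1 the mode is (a−1)/(a+b−2) = 23/34 ≈ 0.6765.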